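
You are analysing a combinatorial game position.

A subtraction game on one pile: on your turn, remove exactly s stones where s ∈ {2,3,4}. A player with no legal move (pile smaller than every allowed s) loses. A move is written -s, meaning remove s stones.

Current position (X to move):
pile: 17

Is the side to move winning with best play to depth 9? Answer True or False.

X winning at [17]: True

[17] X move#1: -2:-1/15, -3:-1/14, -4:+1/13*
[13] O move#2: -2:-1/11*, -3:-1/10, -4:-1/9
[11] X move#3: -2:-1/9, -3:-1/8, -4:+1/7*
[7] O move#4: -2:-1/5*, -3:-1/4, -4:-1/3
[5] X move#5: -2:-1/3, -3:-1/2, -4:+1/1*
[1] end (terminal -1, O#6); searched 17 to 9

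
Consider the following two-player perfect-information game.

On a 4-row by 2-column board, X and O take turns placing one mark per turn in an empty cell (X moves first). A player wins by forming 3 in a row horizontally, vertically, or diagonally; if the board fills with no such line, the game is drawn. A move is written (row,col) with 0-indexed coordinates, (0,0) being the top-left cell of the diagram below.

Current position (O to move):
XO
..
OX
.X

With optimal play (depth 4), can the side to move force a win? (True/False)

p1 O@[XO/../OX/.X]: (1,0)[XO/O./OX/.X]-1 (1,1)[XO/.O/OX/.X]+0* (3,0)[XO/../OX/OX]-1
p2 X@[XO/.O/OX/.X]: (1,0)[XO/XO/OX/.X]+0* (3,0)[XO/.O/OX/XX]+0
p3 O@[XO/XO/OX/.X]: (3,0)[XO/XO/OX/OX]+0*
p4 X@[XO/XO/OX/OX] terminal +0; root [XO/../OX/.X] d4

O winning at [XO/../OX/.X]: False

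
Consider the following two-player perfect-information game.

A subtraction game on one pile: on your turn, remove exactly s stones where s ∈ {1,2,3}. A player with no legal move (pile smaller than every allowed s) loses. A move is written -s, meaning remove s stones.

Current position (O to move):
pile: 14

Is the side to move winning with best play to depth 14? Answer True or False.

O winning at [14]: True

[14] O move#1: -1:-1/13, -2:+1/12*, -3:-1/11
[12] X move#2: -1:-1/11*, -2:-1/10, -3:-1/9
[11] O move#3: -1:-1/10, -2:-1/9, -3:+1/8*
[8] X move#4: -1:-1/7*, -2:-1/6, -3:-1/5
[7] O move#5: -1:-1/6, -2:-1/5, -3:+1/4*
[4] X move#6: -1:-1/3*, -2:-1/2, -3:-1/1
[3] O move#7: -1:-1/2, -2:-1/1, -3:+1/0*
[0] end (terminal -1, X#8); searched 14 to 14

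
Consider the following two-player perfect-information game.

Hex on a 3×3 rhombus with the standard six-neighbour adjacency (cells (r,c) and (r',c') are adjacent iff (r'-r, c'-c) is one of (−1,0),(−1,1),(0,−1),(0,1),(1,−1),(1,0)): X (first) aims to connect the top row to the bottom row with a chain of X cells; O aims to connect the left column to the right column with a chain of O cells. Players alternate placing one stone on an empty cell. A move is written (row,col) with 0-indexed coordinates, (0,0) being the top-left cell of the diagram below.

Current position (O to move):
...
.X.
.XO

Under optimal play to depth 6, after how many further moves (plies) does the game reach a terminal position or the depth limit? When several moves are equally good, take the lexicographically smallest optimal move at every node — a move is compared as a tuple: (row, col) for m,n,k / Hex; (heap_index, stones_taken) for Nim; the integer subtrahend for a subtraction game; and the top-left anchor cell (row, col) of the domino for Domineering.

PV length from [.../.X./.XO]: 2 plies

p1 O@[.../.X./.XO]: (0,0)[O../.X./.XO]-1* (0,1)[.O./.X./.XO]-1 (0,2)[..O/.X./.XO]-1 (1,0)[.../OX./.XO]-1 (1,2)[.../.XO/.XO]-1 (2,0)[.../.X./OXO]-1
p2 X@[O../.X./.XO]: (0,1)[OX./.X./.XO]+1* (0,2)[O.X/.X./.XO]+1 (1,0)[O../XX./.XO]+1 (1,2)[O../.XX/.XO]+1 (2,0)[O../.X./XXO]+1
p3 O@[OX./.X./.XO] terminal -1; root [.../.X./.XO] d6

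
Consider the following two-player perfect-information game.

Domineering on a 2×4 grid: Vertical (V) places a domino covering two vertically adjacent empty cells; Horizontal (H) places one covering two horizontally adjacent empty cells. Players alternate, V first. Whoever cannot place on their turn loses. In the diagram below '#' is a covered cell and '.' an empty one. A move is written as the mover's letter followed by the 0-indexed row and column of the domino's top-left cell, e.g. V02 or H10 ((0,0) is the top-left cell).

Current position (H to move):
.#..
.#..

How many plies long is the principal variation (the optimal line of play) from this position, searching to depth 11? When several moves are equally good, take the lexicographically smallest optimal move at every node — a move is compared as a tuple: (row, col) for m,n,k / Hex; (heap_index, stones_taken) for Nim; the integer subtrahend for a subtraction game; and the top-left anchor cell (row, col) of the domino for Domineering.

ply 1, H at .#../.#.. | H02=+1→.###/.#..*; H12=+1→.#../.###
ply 2, V at .###/.#.. | V00=-1→####/##..*
ply 3, H at ####/##.. | H12=+1→####/####*
ply 4: ####/#### is terminal -1 (V); from .#../.#.. depth 11

PV length from [.#../.#..]: 3 plies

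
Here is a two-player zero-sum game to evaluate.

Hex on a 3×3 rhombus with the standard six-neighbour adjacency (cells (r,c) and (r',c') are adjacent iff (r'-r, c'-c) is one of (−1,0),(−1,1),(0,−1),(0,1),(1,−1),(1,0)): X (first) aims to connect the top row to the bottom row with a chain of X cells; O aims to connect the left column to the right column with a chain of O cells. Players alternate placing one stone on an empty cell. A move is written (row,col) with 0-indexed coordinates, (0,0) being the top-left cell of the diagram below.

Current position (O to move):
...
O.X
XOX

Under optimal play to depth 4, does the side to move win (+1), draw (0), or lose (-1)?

ply 1, O at .../O.X/XOX | (0,0)=-1→O../O.X/XOX; (0,1)=-1→.O./O.X/XOX; (0,2)=+1→..O/O.X/XOX*; (1,1)=-1→.../OOX/XOX
ply 2, X at ..O/O.X/XOX | (0,0)=-1→X.O/O.X/XOX*; (0,1)=-1→.XO/O.X/XOX; (1,1)=-1→..O/OXX/XOX
ply 3, O at X.O/O.X/XOX | (0,1)=+1→XOO/O.X/XOX*; (1,1)=+1→X.O/OOX/XOX
ply 4: XOO/O.X/XOX is terminal -1 (X); from .../O.X/XOX depth 4

value(.../O.X/XOX, O) = +1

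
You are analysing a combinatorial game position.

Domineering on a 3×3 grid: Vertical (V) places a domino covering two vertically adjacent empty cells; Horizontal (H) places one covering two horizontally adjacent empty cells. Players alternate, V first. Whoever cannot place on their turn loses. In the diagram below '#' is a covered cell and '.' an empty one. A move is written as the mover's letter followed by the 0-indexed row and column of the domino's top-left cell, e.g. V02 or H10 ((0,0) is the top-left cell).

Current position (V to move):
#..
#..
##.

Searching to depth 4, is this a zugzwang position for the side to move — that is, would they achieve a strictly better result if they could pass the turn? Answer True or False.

p1 V@[#../#../##.]: V01[##./##./##.]+1* V02[#.#/#.#/##.]+1 V12[#../#.#/###]-1
p2 H@[##./##./##.] terminal -1; root [#../#../##.] d4
suppose V passes — search the same position with H to move:
pass> p1 H@[#../#../##.]: H01[###/#../##.]-1 H11[#../###/##.]+1*
pass> p2 V@[#../###/##.] terminal -1; root [#../#../##.] d4
for V: play +1, pass -1

zugzwang(#../#../##., V) = False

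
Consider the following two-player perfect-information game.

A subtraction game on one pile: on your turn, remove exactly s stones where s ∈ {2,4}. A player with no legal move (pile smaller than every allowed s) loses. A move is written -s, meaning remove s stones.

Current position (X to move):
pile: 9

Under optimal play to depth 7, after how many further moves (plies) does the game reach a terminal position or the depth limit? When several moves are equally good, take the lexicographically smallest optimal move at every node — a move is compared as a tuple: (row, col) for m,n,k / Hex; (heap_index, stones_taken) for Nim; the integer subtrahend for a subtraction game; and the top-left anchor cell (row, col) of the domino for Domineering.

p1 X@[9]: -2[7]+1* -4[5]-1
p2 O@[7]: -2[5]-1* -4[3]-1
p3 X@[5]: -2[3]-1 -4[1]+1*
p4 O@[1] terminal -1; root [9] d7

PV length from [9]: 3 plies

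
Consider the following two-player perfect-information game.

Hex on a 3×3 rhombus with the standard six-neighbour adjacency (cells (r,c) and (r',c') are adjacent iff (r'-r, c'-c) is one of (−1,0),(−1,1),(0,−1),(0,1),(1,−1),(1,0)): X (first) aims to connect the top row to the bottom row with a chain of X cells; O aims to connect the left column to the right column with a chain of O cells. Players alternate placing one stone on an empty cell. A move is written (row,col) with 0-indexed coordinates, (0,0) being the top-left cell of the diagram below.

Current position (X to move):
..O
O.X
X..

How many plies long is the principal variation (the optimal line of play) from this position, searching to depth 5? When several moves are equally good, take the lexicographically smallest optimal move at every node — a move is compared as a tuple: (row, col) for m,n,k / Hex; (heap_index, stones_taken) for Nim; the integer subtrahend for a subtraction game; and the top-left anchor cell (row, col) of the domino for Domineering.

PV length from [..O/O.X/X..]: 2 plies

ply 1, X at ..O/O.X/X.. | (0,0)=-1→X.O/O.X/X..*; (0,1)=-1→.XO/O.X/X..; (1,1)=-1→..O/OXX/X..; (2,1)=-1→..O/O.X/XX.; (2,2)=-1→..O/O.X/X.X
ply 2, O at X.O/O.X/X.. | (0,1)=+1→XOO/O.X/X..*; (1,1)=+1→X.O/OOX/X..; (2,1)=+1→X.O/O.X/XO.; (2,2)=+1→X.O/O.X/X.O
ply 3: XOO/O.X/X.. is terminal -1 (X); from ..O/O.X/X.. depth 5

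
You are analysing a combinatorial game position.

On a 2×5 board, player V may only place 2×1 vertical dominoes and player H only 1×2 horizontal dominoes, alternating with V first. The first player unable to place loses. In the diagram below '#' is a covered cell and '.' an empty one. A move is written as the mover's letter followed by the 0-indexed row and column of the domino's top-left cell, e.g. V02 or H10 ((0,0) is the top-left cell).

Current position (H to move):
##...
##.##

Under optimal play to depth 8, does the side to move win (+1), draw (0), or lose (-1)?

ply 1, H at ##.../##.## | H02=+1→####./##.##*; H03=-1→##.##/##.##
ply 2: ####./##.## is terminal -1 (V); from ##.../##.## depth 8

value(##.../##.##, H) = +1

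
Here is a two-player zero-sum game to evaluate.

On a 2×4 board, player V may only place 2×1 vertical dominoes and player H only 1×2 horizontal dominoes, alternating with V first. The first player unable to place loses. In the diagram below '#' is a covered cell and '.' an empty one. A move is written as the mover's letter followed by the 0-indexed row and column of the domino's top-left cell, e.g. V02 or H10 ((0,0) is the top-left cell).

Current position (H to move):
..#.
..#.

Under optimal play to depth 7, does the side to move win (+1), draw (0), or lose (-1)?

ply 1, H at ..#./..#. | H00=+1→###./..#.*; H10=+1→..#./###.
ply 2, V at ###./..#. | V03=-1→####/..##*
ply 3, H at ####/..## | H10=+1→####/####*
ply 4: ####/#### is terminal -1 (V); from ..#./..#. depth 7

value(..#./..#., H) = +1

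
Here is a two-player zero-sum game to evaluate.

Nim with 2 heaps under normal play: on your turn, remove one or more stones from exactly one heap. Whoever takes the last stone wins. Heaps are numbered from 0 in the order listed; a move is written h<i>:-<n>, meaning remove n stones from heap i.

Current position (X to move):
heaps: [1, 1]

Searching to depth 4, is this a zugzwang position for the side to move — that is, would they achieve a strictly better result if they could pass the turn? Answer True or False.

zugzwang((1,1), X) = True

ply 1, X at (1,1) | h0:-1=-1→(0,1)*; h1:-1=-1→(1,0)
ply 2, O at (0,1) | h1:-1=+1→(0,0)*
ply 3: (0,0) is terminal -1 (X); from (1,1) depth 4
pass branch (O moves first from the same position):
  | ply 1, O at (1,1) | h0:-1=-1→(0,1)*; h1:-1=-1→(1,0)
  | ply 2, X at (0,1) | h1:-1=+1→(0,0)*
  | ply 3: (0,0) is terminal -1 (O); from (1,1) depth 4
X moving scores -1; X passing scores +1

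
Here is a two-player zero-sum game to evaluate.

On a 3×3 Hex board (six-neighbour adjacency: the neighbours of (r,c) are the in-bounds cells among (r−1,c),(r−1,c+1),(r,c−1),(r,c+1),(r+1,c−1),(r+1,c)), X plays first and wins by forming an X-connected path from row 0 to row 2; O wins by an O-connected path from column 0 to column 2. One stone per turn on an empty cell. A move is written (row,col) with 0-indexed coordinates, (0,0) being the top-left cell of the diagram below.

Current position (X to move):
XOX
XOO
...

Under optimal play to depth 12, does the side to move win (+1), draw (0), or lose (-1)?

value(XOX/XOO/..., X) = +1

[XOX/XOO/...] X move#1: (2,0):+1/XOX/XOO/X..*, (2,1):-1/XOX/XOO/.X., (2,2):-1/XOX/XOO/..X
[XOX/XOO/X..] end (terminal -1, O#2); searched XOX/XOO/... to 12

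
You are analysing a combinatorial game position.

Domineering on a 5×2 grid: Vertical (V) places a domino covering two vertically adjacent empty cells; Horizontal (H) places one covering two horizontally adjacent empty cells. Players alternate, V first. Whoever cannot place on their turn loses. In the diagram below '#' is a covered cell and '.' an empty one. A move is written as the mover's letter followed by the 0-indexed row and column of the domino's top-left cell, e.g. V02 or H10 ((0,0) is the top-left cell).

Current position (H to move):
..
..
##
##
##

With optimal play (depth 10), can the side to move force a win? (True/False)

H winning at [../../##/##/##]: True

p1 H@[../../##/##/##]: H00[##/../##/##/##]+1* H10[../##/##/##/##]+1
p2 V@[##/../##/##/##] terminal -1; root [../../##/##/##] d10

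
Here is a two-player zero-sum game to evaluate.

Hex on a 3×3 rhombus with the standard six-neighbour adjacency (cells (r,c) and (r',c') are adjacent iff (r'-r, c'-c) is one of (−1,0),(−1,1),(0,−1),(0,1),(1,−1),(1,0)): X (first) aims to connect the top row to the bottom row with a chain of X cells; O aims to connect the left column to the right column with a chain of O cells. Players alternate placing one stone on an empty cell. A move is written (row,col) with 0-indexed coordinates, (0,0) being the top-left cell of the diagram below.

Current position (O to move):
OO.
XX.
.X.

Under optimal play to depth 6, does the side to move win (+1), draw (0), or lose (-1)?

value(OO./XX./.X., O) = +1

ply 1, O at OO./XX./.X. | (0,2)=+1→OOO/XX./.X.*; (1,2)=-1→OO./XXO/.X.; (2,0)=-1→OO./XX./OX.; (2,2)=-1→OO./XX./.XO
ply 2: OOO/XX./.X. is terminal -1 (X); from OO./XX./.X. depth 6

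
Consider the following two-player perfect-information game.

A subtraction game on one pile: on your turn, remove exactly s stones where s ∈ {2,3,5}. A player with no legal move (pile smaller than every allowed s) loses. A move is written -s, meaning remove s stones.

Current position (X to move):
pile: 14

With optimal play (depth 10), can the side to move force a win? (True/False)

[14] X move#1: -2:-1/12*, -3:-1/11, -5:-1/9
[12] O move#2: -2:-1/10, -3:-1/9, -5:+1/7*
[7] X move#3: -2:-1/5*, -3:-1/4, -5:-1/2
[5] O move#4: -2:-1/3, -3:-1/2, -5:+1/0*
[0] end (terminal -1, X#5); searched 14 to 10

X winning at [14]: False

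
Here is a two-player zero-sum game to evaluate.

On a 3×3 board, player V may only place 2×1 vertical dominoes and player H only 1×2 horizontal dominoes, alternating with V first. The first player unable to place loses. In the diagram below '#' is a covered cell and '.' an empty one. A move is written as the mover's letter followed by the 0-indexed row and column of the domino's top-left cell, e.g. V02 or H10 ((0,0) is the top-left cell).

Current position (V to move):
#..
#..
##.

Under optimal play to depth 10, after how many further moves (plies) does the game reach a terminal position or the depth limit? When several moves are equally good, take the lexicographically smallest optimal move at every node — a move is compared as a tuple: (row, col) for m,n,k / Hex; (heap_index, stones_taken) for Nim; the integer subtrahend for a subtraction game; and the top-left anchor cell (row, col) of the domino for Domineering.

[#../#../##.] V move#1: V01:+1/##./##./##.*, V02:+1/#.#/#.#/##., V12:-1/#../#.#/###
[##./##./##.] end (terminal -1, H#2); searched #../#../##. to 10

PV length from [#../#../##.]: 1 ply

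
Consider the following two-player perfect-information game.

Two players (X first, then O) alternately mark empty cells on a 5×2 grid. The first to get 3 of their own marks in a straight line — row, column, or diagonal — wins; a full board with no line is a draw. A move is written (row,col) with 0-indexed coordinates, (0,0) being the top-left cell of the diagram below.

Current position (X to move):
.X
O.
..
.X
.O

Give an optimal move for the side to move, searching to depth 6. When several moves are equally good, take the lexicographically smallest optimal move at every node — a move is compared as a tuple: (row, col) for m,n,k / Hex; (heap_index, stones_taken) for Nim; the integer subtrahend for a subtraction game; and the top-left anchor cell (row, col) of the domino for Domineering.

X's best at [.X/O./../.X/.O]: (0,0)

p1 X@[.X/O./../.X/.O]: (0,0)[XX/O./../.X/.O]+0* (1,1)[.X/OX/../.X/.O]+0 (2,0)[.X/O./X./.X/.O]+0 (2,1)[.X/O./.X/.X/.O]+0 (3,0)[.X/O./../XX/.O]+0 (4,0)[.X/O./../.X/XO]-1
p2 O@[XX/O./../.X/.O]: (1,1)[XX/OO/../.X/.O]+0* (2,0)[XX/O./O./.X/.O]+0 (2,1)[XX/O./.O/.X/.O]+0 (3,0)[XX/O./../OX/.O]+0 (4,0)[XX/O./../.X/OO]+0
p3 X@[XX/OO/../.X/.O]: (2,0)[XX/OO/X./.X/.O]+0* (2,1)[XX/OO/.X/.X/.O]+0 (3,0)[XX/OO/../XX/.O]+0 (4,0)[XX/OO/../.X/XO]+0
p4 O@[XX/OO/X./.X/.O]: (2,1)[XX/OO/XO/.X/.O]+0* (3,0)[XX/OO/X./OX/.O]+0 (4,0)[XX/OO/X./.X/OO]+0
p5 X@[XX/OO/XO/.X/.O]: (3,0)[XX/OO/XO/XX/.O]+0* (4,0)[XX/OO/XO/.X/XO]+0
p6 O@[XX/OO/XO/XX/.O]: (4,0)[XX/OO/XO/XX/OO]+0*
p7 X@[XX/OO/XO/XX/OO] terminal +0; root [.X/O./../.X/.O] d6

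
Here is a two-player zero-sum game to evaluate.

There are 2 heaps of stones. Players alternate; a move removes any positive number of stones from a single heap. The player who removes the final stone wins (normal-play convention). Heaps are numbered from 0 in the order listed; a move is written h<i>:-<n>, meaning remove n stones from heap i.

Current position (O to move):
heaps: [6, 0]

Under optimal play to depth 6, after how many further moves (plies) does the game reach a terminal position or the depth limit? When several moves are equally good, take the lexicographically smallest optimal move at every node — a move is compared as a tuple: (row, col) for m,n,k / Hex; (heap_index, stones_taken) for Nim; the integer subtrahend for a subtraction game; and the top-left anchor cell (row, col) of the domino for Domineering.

PV length from [(6,0)]: 1 ply

[(6,0)] O move#1: h0:-1:-1/(5,0), h0:-2:-1/(4,0), h0:-3:-1/(3,0), h0:-4:-1/(2,0), h0:-5:-1/(1,0), h0:-6:+1/(0,0)*
[(0,0)] end (terminal -1, X#2); searched (6,0) to 6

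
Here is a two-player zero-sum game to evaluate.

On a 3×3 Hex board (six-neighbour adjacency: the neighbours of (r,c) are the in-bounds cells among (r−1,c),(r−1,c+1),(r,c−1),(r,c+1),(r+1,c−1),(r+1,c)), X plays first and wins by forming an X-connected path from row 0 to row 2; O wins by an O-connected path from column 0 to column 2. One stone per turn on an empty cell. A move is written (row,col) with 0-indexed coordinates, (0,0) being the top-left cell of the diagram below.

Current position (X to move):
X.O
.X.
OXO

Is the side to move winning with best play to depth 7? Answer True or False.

ply 1, X at X.O/.X./OXO | (0,1)=+1→XXO/.X./OXO*; (1,0)=+1→X.O/XX./OXO; (1,2)=+1→X.O/.XX/OXO
ply 2: XXO/.X./OXO is terminal -1 (O); from X.O/.X./OXO depth 7

X winning at [X.O/.X./OXO]: True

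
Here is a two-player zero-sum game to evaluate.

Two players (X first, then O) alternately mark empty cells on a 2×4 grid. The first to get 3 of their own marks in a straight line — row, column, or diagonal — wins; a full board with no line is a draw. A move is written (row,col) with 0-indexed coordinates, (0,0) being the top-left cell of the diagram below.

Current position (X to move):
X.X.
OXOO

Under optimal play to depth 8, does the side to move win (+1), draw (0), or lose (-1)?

[X.X./OXOO] X move#1: (0,1):+1/XXX./OXOO*, (0,3):+0/X.XX/OXOO
[XXX./OXOO] end (terminal -1, O#2); searched X.X./OXOO to 8

value(X.X./OXOO, X) = +1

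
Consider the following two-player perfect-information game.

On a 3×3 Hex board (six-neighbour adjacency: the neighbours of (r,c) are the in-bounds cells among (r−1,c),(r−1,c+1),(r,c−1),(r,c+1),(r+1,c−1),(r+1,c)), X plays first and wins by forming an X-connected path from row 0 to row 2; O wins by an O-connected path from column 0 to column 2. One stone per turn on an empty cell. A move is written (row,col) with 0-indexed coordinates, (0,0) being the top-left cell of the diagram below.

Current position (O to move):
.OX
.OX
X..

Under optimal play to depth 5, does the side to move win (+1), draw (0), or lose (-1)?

[.OX/.OX/X..] O move#1: (0,0):-1/OOX/.OX/X..*, (1,0):-1/.OX/OOX/X.., (2,1):-1/.OX/.OX/XO., (2,2):-1/.OX/.OX/X.O
[OOX/.OX/X..] X move#2: (1,0):+1/OOX/XOX/X..*, (2,1):+1/OOX/.OX/XX., (2,2):+1/OOX/.OX/X.X
[OOX/XOX/X..] O move#3: (2,1):-1/OOX/XOX/XO.*, (2,2):-1/OOX/XOX/X.O
[OOX/XOX/XO.] X move#4: (2,2):+1/OOX/XOX/XOX*
[OOX/XOX/XOX] end (terminal -1, O#5); searched .OX/.OX/X.. to 5

value(.OX/.OX/X.., O) = -1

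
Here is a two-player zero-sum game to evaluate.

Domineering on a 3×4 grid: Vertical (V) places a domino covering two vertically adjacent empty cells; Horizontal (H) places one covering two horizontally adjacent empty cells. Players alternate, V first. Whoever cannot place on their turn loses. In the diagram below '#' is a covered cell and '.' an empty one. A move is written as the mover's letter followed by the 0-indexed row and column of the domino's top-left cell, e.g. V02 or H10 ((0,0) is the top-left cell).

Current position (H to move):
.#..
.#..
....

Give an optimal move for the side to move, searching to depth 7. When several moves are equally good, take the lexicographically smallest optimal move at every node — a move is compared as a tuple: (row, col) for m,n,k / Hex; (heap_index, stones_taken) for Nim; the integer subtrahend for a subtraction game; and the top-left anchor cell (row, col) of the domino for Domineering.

ply 1, H at .#../.#../.... | H02=-1→.###/.#../....; H12=+1→.#../.###/....*; H20=-1→.#../.#../##..; H21=-1→.#../.#../.##.; H22=-1→.#../.#../..##
ply 2, V at .#../.###/.... | V00=-1→##../####/....*; V10=-1→.#../####/#...
ply 3, H at ##../####/.... | H02=+1→####/####/....*; H20=+1→##../####/##..; H21=+1→##../####/.##.; H22=+1→##../####/..##
ply 4: ####/####/.... is terminal -1 (V); from .#../.#../.... depth 7

H's best at [.#../.#../....]: H12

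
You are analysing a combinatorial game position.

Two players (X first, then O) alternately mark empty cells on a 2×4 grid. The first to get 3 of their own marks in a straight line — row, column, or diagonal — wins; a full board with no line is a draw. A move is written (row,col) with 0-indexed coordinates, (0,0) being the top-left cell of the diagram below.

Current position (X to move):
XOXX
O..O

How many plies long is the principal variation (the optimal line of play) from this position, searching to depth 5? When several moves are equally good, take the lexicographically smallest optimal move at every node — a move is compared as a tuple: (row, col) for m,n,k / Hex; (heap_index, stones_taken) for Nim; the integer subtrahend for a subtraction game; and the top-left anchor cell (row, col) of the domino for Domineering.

p1 X@[XOXX/O..O]: (1,1)[XOXX/OX.O]+0* (1,2)[XOXX/O.XO]+0
p2 O@[XOXX/OX.O]: (1,2)[XOXX/OXOO]+0*
p3 X@[XOXX/OXOO] terminal +0; root [XOXX/O..O] d5

PV length from [XOXX/O..O]: 2 plies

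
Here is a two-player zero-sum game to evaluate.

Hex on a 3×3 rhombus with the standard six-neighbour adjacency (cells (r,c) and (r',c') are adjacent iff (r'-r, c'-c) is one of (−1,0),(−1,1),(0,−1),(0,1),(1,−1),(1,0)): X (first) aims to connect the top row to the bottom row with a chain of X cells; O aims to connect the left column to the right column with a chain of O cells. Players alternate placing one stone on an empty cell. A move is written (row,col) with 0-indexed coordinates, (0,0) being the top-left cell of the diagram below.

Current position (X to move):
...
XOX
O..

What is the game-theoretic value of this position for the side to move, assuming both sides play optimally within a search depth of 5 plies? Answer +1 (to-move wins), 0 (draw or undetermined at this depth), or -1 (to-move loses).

value(.../XOX/O.., X) = +1

[.../XOX/O..] X move#1: (0,0):-1/X../XOX/O.., (0,1):-1/.X./XOX/O.., (0,2):+1/..X/XOX/O..*, (2,1):-1/.../XOX/OX., (2,2):-1/.../XOX/O.X
[..X/XOX/O..] O move#2: (0,0):-1/O.X/XOX/O..*, (0,1):-1/.OX/XOX/O.., (2,1):-1/..X/XOX/OO., (2,2):-1/..X/XOX/O.O
[O.X/XOX/O..] X move#3: (0,1):+1/OXX/XOX/O..*, (2,1):+1/O.X/XOX/OX., (2,2):+1/O.X/XOX/O.X
[OXX/XOX/O..] O move#4: (2,1):-1/OXX/XOX/OO.*, (2,2):-1/OXX/XOX/O.O
[OXX/XOX/OO.] X move#5: (2,2):+1/OXX/XOX/OOX*
[OXX/XOX/OOX] end (terminal -1, O#6); searched .../XOX/O.. to 5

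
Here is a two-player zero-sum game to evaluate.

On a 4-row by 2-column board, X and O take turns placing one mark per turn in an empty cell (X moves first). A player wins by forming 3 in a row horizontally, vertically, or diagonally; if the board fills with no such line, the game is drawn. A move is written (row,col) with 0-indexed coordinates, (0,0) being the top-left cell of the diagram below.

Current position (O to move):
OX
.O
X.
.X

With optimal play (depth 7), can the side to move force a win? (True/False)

p1 O@[OX/.O/X./.X]: (1,0)[OX/OO/X./.X]+0* (2,1)[OX/.O/XO/.X]+0 (3,0)[OX/.O/X./OX]+0
p2 X@[OX/OO/X./.X]: (2,1)[OX/OO/XX/.X]+0* (3,0)[OX/OO/X./XX]+0
p3 O@[OX/OO/XX/.X]: (3,0)[OX/OO/XX/OX]+0*
p4 X@[OX/OO/XX/OX] terminal +0; root [OX/.O/X./.X] d7

O winning at [OX/.O/X./.X]: False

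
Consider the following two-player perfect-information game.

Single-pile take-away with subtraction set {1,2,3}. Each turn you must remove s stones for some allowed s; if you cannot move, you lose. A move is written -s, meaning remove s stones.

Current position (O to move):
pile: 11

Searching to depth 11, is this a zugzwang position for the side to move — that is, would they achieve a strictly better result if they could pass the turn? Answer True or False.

zugzwang(11, O) = False

p1 O@[11]: -1[10]-1 -2[9]-1 -3[8]+1*
p2 X@[8]: -1[7]-1* -2[6]-1 -3[5]-1
p3 O@[7]: -1[6]-1 -2[5]-1 -3[4]+1*
p4 X@[4]: -1[3]-1* -2[2]-1 -3[1]-1
p5 O@[3]: -1[2]-1 -2[1]-1 -3[0]+1*
p6 X@[0] terminal -1; root [11] d11
suppose O passes — search the same position with X to move:
pass> p1 X@[11]: -1[10]-1 -2[9]-1 -3[8]+1*
pass> p2 O@[8]: -1[7]-1* -2[6]-1 -3[5]-1
pass> p3 X@[7]: -1[6]-1 -2[5]-1 -3[4]+1*
pass> p4 O@[4]: -1[3]-1* -2[2]-1 -3[1]-1
pass> p5 X@[3]: -1[2]-1 -2[1]-1 -3[0]+1*
pass> p6 O@[0] terminal -1; root [11] d11
for O: play +1, pass -1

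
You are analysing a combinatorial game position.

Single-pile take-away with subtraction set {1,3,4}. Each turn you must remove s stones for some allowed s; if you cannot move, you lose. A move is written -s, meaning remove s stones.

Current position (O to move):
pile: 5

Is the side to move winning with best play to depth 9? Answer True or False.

ply 1, O at 5 | -1=-1→4; -3=+1→2*; -4=-1→1
ply 2, X at 2 | -1=-1→1*
ply 3, O at 1 | -1=+1→0*
ply 4: 0 is terminal -1 (X); from 5 depth 9

O winning at [5]: True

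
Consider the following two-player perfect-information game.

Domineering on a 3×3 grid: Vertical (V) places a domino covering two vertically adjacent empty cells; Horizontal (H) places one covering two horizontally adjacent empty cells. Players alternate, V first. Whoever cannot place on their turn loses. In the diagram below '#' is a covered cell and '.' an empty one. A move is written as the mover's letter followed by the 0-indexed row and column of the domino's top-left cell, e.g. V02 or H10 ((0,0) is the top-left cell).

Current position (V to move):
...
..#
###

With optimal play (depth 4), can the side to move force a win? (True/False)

p1 V@[.../..#/###]: V00[#../#.#/###]-1 V01[.#./.##/###]+1*
p2 H@[.#./.##/###] terminal -1; root [.../..#/###] d4

V winning at [.../..#/###]: True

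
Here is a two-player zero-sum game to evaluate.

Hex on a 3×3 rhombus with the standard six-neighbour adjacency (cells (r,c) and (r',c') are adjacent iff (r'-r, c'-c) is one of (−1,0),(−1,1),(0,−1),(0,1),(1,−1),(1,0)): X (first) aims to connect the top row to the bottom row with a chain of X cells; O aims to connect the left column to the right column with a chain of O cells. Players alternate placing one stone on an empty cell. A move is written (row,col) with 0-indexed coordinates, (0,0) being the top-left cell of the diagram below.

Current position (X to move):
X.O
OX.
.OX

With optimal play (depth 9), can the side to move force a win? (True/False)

ply 1, X at X.O/OX./.OX | (0,1)=+1→XXO/OX./.OX*; (1,2)=-1→X.O/OXX/.OX; (2,0)=-1→X.O/OX./XOX
ply 2, O at XXO/OX./.OX | (1,2)=-1→XXO/OXO/.OX*; (2,0)=-1→XXO/OX./OOX
ply 3, X at XXO/OXO/.OX | (2,0)=+1→XXO/OXO/XOX*
ply 4: XXO/OXO/XOX is terminal -1 (O); from X.O/OX./.OX depth 9

X winning at [X.O/OX./.OX]: True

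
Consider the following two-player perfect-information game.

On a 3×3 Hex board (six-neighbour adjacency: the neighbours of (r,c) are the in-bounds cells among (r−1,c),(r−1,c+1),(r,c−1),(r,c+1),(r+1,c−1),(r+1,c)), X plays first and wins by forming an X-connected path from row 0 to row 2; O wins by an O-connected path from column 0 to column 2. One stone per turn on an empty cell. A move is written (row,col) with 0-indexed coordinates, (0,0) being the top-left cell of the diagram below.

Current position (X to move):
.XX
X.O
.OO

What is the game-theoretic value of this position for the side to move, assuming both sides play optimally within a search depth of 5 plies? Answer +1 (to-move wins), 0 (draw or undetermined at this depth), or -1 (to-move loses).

value(.XX/X.O/.OO, X) = +1

p1 X@[.XX/X.O/.OO]: (0,0)[XXX/X.O/.OO]-1 (1,1)[.XX/XXO/.OO]-1 (2,0)[.XX/X.O/XOO]+1*
p2 O@[.XX/X.O/XOO] terminal -1; root [.XX/X.O/.OO] d5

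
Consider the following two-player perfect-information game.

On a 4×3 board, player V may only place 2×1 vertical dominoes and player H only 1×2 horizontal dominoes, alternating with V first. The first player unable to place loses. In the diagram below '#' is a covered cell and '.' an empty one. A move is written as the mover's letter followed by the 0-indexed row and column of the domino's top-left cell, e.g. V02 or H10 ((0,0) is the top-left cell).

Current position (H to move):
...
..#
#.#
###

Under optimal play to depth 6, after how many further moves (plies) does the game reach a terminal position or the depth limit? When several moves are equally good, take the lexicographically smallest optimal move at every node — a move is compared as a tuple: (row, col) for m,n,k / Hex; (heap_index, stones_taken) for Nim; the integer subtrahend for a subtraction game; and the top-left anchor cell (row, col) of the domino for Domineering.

[.../..#/#.#/###] H move#1: H00:-1/##./..#/#.#/###, H01:-1/.##/..#/#.#/###, H10:+1/.../###/#.#/###*
[.../###/#.#/###] end (terminal -1, V#2); searched .../..#/#.#/### to 6

PV length from [.../..#/#.#/###]: 1 ply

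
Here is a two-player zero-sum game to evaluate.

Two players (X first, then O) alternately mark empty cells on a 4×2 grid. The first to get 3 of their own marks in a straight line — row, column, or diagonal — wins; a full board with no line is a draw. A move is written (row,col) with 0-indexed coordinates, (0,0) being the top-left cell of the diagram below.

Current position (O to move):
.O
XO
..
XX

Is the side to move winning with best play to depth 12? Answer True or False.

[.O/XO/../XX] O move#1: (0,0):-1/OO/XO/../XX, (2,0):+0/.O/XO/O./XX, (2,1):+1/.O/XO/.O/XX*
[.O/XO/.O/XX] end (terminal -1, X#2); searched .O/XO/../XX to 12

O winning at [.O/XO/../XX]: True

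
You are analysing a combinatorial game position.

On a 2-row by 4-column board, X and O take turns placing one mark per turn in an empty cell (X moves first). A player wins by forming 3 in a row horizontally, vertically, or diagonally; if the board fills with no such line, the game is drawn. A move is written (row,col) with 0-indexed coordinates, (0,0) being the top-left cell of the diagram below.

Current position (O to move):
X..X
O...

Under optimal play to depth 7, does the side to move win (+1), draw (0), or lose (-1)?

ply 1, O at X..X/O... | (0,1)=+0→XO.X/O...*; (0,2)=+0→X.OX/O...; (1,1)=+0→X..X/OO..; (1,2)=+0→X..X/O.O.; (1,3)=+0→X..X/O..O
ply 2, X at XO.X/O... | (0,2)=+0→XOXX/O...*; (1,1)=+0→XO.X/OX..; (1,2)=+0→XO.X/O.X.; (1,3)=+0→XO.X/O..X
ply 3, O at XOXX/O... | (1,1)=+0→XOXX/OO..*; (1,2)=+0→XOXX/O.O.; (1,3)=+0→XOXX/O..O
ply 4, X at XOXX/OO.. | (1,2)=+0→XOXX/OOX.*; (1,3)=-1→XOXX/OO.X
ply 5, O at XOXX/OOX. | (1,3)=+0→XOXX/OOXO*
ply 6: XOXX/OOXO is terminal +0 (X); from X..X/O... depth 7

value(X..X/O..., O) = 0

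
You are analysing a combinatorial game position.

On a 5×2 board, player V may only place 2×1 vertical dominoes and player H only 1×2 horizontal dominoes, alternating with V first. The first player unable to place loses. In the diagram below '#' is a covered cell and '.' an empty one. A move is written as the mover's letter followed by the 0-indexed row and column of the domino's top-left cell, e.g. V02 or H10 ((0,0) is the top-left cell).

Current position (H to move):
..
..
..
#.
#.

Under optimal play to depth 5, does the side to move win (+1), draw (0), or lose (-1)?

value(../../../#./#., H) = +1

[../../../#./#.] H move#1: H00:-1/##/../../#./#., H10:+1/../##/../#./#.*, H20:-1/../../##/#./#.
[../##/../#./#.] V move#2: V21:-1/../##/.#/##/#.*, V31:-1/../##/../##/##
[../##/.#/##/#.] H move#3: H00:+1/##/##/.#/##/#.*
[##/##/.#/##/#.] end (terminal -1, V#4); searched ../../../#./#. to 5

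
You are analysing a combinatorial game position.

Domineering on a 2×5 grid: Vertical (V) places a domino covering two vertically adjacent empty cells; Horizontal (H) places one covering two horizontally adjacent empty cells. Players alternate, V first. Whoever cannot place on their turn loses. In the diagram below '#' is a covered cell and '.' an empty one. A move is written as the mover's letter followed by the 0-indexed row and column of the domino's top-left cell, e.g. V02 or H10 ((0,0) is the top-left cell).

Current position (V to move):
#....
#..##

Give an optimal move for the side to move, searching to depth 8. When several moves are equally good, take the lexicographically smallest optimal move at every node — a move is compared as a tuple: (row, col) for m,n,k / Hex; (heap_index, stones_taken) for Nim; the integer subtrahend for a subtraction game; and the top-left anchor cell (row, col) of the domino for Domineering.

V's best at [#..../#..##]: V02

p1 V@[#..../#..##]: V01[##.../##.##]-1 V02[#.#../#.###]+1*
p2 H@[#.#../#.###]: H03[#.###/#.###]-1*
p3 V@[#.###/#.###]: V01[#####/#####]+1*
p4 H@[#####/#####] terminal -1; root [#..../#..##] d8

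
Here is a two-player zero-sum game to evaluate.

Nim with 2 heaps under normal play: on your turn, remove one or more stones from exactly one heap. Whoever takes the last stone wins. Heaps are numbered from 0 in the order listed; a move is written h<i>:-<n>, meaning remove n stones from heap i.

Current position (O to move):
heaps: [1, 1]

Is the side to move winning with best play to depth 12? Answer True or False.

O winning at [(1,1)]: False

ply 1, O at (1,1) | h0:-1=-1→(0,1)*; h1:-1=-1→(1,0)
ply 2, X at (0,1) | h1:-1=+1→(0,0)*
ply 3: (0,0) is terminal -1 (O); from (1,1) depth 12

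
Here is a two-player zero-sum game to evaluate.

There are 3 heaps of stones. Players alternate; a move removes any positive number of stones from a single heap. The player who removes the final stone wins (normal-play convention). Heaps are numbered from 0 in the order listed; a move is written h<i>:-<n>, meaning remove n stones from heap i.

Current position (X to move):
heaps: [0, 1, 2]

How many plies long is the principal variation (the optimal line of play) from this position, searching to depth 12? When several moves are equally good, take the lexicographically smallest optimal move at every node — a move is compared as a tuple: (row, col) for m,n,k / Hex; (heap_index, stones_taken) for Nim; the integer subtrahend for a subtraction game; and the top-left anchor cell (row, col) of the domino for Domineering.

p1 X@[(0,1,2)]: h1:-1[(0,0,2)]-1 h2:-1[(0,1,1)]+1* h2:-2[(0,1,0)]-1
p2 O@[(0,1,1)]: h1:-1[(0,0,1)]-1* h2:-1[(0,1,0)]-1
p3 X@[(0,0,1)]: h2:-1[(0,0,0)]+1*
p4 O@[(0,0,0)] terminal -1; root [(0,1,2)] d12

PV length from [(0,1,2)]: 3 plies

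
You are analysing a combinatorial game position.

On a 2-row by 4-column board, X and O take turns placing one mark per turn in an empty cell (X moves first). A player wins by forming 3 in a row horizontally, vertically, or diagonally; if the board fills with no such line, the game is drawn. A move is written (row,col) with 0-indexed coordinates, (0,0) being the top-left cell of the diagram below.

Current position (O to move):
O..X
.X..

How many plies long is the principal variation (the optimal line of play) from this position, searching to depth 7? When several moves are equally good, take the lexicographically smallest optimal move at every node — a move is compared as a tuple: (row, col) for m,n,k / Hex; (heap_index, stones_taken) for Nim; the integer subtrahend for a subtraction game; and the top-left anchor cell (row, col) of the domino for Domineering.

p1 O@[O..X/.X..]: (0,1)[OO.X/.X..]+0* (0,2)[O.OX/.X..]+0 (1,0)[O..X/OX..]+0 (1,2)[O..X/.XO.]+0 (1,3)[O..X/.X.O]+0
p2 X@[OO.X/.X..]: (0,2)[OOXX/.X..]+0* (1,0)[OO.X/XX..]-1 (1,2)[OO.X/.XX.]-1 (1,3)[OO.X/.X.X]-1
p3 O@[OOXX/.X..]: (1,0)[OOXX/OX..]+0* (1,2)[OOXX/.XO.]+0 (1,3)[OOXX/.X.O]+0
p4 X@[OOXX/OX..]: (1,2)[OOXX/OXX.]+0* (1,3)[OOXX/OX.X]+0
p5 O@[OOXX/OXX.]: (1,3)[OOXX/OXXO]+0*
p6 X@[OOXX/OXXO] terminal +0; root [O..X/.X..] d7

PV length from [O..X/.X..]: 5 plies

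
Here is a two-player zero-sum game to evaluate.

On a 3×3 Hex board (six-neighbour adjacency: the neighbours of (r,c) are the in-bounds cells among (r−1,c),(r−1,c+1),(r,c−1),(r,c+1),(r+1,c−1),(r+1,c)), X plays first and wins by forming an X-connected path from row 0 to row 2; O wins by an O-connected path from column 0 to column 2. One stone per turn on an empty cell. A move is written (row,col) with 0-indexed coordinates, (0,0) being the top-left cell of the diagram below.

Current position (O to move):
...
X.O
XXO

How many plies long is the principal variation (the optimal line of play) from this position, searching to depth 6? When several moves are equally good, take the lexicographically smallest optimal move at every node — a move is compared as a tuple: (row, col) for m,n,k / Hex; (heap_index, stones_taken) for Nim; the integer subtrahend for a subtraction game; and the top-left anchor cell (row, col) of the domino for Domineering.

p1 O@[.../X.O/XXO]: (0,0)[O../X.O/XXO]-1* (0,1)[.O./X.O/XXO]-1 (0,2)[..O/X.O/XXO]-1 (1,1)[.../XOO/XXO]-1
p2 X@[O../X.O/XXO]: (0,1)[OX./X.O/XXO]+1* (0,2)[O.X/X.O/XXO]+1 (1,1)[O../XXO/XXO]+1
p3 O@[OX./X.O/XXO] terminal -1; root [.../X.O/XXO] d6

PV length from [.../X.O/XXO]: 2 plies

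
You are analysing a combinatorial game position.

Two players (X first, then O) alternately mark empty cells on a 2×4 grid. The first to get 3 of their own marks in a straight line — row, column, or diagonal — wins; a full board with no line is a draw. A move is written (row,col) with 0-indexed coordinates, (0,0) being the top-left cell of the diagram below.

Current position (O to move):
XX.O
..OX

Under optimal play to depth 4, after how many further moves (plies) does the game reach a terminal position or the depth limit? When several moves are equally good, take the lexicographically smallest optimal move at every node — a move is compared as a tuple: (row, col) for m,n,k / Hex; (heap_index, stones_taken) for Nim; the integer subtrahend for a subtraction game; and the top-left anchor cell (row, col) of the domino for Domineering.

PV length from [XX.O/..OX]: 3 plies

[XX.O/..OX] O move#1: (0,2):+0/XXOO/..OX*, (1,0):-1/XX.O/O.OX, (1,1):-1/XX.O/.OOX
[XXOO/..OX] X move#2: (1,0):+0/XXOO/X.OX*, (1,1):+0/XXOO/.XOX
[XXOO/X.OX] O move#3: (1,1):+0/XXOO/XOOX*
[XXOO/XOOX] end (terminal +0, X#4); searched XX.O/..OX to 4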